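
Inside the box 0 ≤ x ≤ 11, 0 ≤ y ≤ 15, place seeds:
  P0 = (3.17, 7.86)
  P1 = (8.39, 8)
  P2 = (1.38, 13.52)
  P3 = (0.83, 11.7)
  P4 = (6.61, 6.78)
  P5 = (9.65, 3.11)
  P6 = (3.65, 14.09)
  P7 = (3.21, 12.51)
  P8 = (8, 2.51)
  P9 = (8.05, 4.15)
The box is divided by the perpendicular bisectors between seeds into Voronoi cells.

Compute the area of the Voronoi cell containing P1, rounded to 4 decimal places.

Area of P1's cell: 30.3045

1. box [0,11]×[0,15]: [(0, 0) (11, 0) (11, 15) (0, 15)]
2. ⊥bis P1·P0 via (5.78,7.93): [(5.9927, 0) (11, 0) (11, 15) (5.5904, 15)]  |A|=78.127
3. ⊥bis P1·P2 via (4.885,10.76): [(5.6771, 11.7659) (5.9927, 0) (11, 0) (11, 15) (8.2238, 15)]  |A|=73.8687
4. ⊥bis P1·P3 via (4.61,9.85): [(5.6771, 11.7659) (5.9927, 0) (11, 0) (11, 15) (8.2238, 15)]  |A|=73.8687
5. ⊥bis P1·P4 via (7.5,7.39): [(5.6771, 11.7659) (5.725, 9.9797) (11, 2.2834) (11, 15) (8.2238, 15)]  |A|=42.8604
6. ⊥bis P1·P5 via (9.02,5.555): [(5.6771, 11.7659) (5.725, 9.9797) (8.7971, 5.4976) (11, 6.0652) (11, 15) (8.2238, 15)]  |A|=38.6949
7. ⊥bis P1·P6 via (6.02,11.045): [(5.7031, 10.7983) (5.725, 9.9797) (8.7971, 5.4976) (11, 6.0652) (11, 14.9211)]  |A|=31.3794
8. ⊥bis P1·P7 via (5.8,10.255): [(7.4713, 12.1746) (5.7201, 10.1632) (5.725, 9.9797) (8.7971, 5.4976) (11, 6.0652) (11, 14.9211)]  |A|=30.8062
9. ⊥bis P1·P8 via (8.195,5.255): [(7.4713, 12.1746) (5.7201, 10.1632) (5.725, 9.9797) (8.7971, 5.4976) (11, 6.0652) (11, 14.9211)]  |A|=30.8062
10. ⊥bis P1·P9 via (8.22,6.075): [(7.4713, 12.1746) (5.7201, 10.1632) (5.725, 9.9797) (8.413, 6.058) (10.3188, 5.8897) (11, 6.0652) (11, 14.9211)]  |A|=30.3045
11. canonical 7-gon: [(7.4713, 12.1746) (5.7201, 10.1632) (5.725, 9.9797) (8.413, 6.058) (10.3188, 5.8897) (11, 6.0652) (11, 14.9211)]
12. shoelace: 30.3045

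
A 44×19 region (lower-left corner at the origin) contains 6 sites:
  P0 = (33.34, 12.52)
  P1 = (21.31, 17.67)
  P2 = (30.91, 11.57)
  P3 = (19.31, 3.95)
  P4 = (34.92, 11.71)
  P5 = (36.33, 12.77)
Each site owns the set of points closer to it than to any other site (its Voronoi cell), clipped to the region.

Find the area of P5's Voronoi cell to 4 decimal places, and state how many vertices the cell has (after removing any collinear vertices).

Area of P5's cell: 109.8592 (4 vertices)

1. box [0,44]×[0,19]: [(0, 0) (44, 0) (44, 19) (0, 19)]
2. ⊥bis P5·P0 via (34.835,12.645): [(35.8923, 0) (44, 0) (44, 19) (34.3036, 19)]  |A|=169.1388
3. ⊥bis P5·P1 via (28.82,15.22): [(35.8923, 0) (44, 0) (44, 19) (34.3036, 19)]  |A|=169.1388
4. ⊥bis P5·P2 via (33.62,12.17): [(35.6361, 3.064) (36.3145, 0) (44, 0) (44, 19) (34.3036, 19)]  |A|=168.492
5. ⊥bis P5·P3 via (27.82,8.36): [(35.6361, 3.064) (36.3145, 0) (44, 0) (44, 19) (34.3036, 19)]  |A|=168.492
6. ⊥bis P5·P4 via (35.625,12.24): [(34.7742, 13.3717) (44, 1.0997) (44, 19) (34.3036, 19)]  |A|=109.8592
7. canonical 4-gon: [(34.7742, 13.3717) (44, 1.0997) (44, 19) (34.3036, 19)]
8. shoelace: 109.8592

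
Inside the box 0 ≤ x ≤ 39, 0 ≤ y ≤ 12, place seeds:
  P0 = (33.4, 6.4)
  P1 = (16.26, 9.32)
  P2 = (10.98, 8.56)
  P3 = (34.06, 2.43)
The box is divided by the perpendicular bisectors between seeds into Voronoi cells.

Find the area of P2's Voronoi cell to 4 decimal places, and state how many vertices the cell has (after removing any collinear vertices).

1. box [0,39]×[0,12]: [(0, 0) (39, 0) (39, 12) (0, 12)]
2. ⊥bis P2·P0 via (22.19,7.48): [(0, 0) (21.4694, 0) (22.6255, 12) (0, 12)]  |A|=264.569
3. ⊥bis P2·P1 via (13.62,8.94): [(0, 0) (14.9068, 0) (13.1795, 12) (0, 12)]  |A|=168.5182
4. ⊥bis P2·P3 via (22.52,5.495): [(0, 0) (14.9068, 0) (13.1795, 12) (0, 12)]  |A|=168.5182
5. canonical 4-gon: [(0, 0) (14.9068, 0) (13.1795, 12) (0, 12)]
6. shoelace: 168.5182

Area of P2's cell: 168.5182 (4 vertices)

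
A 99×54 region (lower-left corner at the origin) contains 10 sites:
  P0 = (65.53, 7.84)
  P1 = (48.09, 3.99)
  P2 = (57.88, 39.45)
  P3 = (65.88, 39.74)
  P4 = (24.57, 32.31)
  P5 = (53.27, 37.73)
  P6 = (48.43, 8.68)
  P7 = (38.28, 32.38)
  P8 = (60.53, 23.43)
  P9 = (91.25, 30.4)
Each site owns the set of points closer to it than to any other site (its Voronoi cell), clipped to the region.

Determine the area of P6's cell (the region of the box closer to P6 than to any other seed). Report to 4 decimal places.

Area of P6's cell: 332.1605

1. box [0,99]×[0,54]: [(0, 0) (99, 0) (99, 54) (0, 54)]
2. ⊥bis P6·P0 via (56.98,8.26): [(0, 0) (56.5742, 0) (59.2269, 54) (0, 54)]  |A|=3126.6303
3. ⊥bis P6·P1 via (48.26,6.335): [(0, 9.8336) (56.8548, 5.7119) (59.2269, 54) (0, 54)]  |A|=2685.5129
4. ⊥bis P6·P2 via (53.155,24.065): [(0, 40.3898) (0, 9.8336) (56.8548, 5.7119) (57.688, 22.6728)]  |A|=1365.2359
5. ⊥bis P6·P3 via (57.155,24.21): [(0, 40.3898) (0, 9.8336) (56.8548, 5.7119) (57.688, 22.6728)]  |A|=1365.2359
6. ⊥bis P6·P4 via (36.5,20.495): [(43.0953, 27.1545) (24.2036, 8.079) (56.8548, 5.7119) (57.688, 22.6728)]  |A|=459.398
7. ⊥bis P6·P5 via (50.85,23.205): [(40.8362, 24.8734) (24.2036, 8.079) (56.8548, 5.7119) (57.6584, 22.0707)]  |A|=432.5854
8. ⊥bis P6·P7 via (43.355,20.53): [(49.9509, 23.3548) (31.5112, 15.4577) (24.2036, 8.079) (56.8548, 5.7119) (57.6584, 22.0707)]  |A|=382.5944
9. ⊥bis P6·P8 via (54.48,16.055): [(47.0802, 22.1254) (31.5112, 15.4577) (24.2036, 8.079) (56.8548, 5.7119) (57.2512, 13.7816)]  |A|=332.1605
10. ⊥bis P6·P9 via (69.84,19.54): [(47.0802, 22.1254) (31.5112, 15.4577) (24.2036, 8.079) (56.8548, 5.7119) (57.2512, 13.7816)]  |A|=332.1605
11. canonical 5-gon: [(47.0802, 22.1254) (31.5112, 15.4577) (24.2036, 8.079) (56.8548, 5.7119) (57.2512, 13.7816)]
12. shoelace: 332.1605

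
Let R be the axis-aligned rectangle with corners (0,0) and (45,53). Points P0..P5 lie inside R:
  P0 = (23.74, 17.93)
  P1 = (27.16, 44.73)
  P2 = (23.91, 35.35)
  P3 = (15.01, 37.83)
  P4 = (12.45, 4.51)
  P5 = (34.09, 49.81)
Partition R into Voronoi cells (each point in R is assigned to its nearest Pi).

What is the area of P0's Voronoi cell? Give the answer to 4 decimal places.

Area of P0's cell: 740.7067

1. box [0,45]×[0,53]: [(0, 0) (45, 0) (45, 53) (0, 53)]
2. ⊥bis P0·P1 via (25.45,31.33): [(0, 34.5777) (0, 0) (45, 0) (45, 28.8352)]  |A|=1426.7905
3. ⊥bis P0·P2 via (23.825,26.64): [(0, 26.8725) (0, 0) (45, 0) (45, 26.4334)]  |A|=1199.3819
4. ⊥bis P0·P3 via (19.375,27.88): [(16.7068, 26.7095) (0, 19.3803) (0, 0) (45, 0) (45, 26.4334)]  |A|=1136.7967
5. ⊥bis P0·P4 via (18.095,11.22): [(16.7068, 26.7095) (5.5178, 21.8009) (31.4318, 0) (45, 0) (45, 26.4334)]  |A|=740.7067
6. ⊥bis P0·P5 via (28.915,33.87): [(16.7068, 26.7095) (5.5178, 21.8009) (31.4318, 0) (45, 0) (45, 26.4334)]  |A|=740.7067
7. canonical 5-gon: [(16.7068, 26.7095) (5.5178, 21.8009) (31.4318, 0) (45, 0) (45, 26.4334)]
8. shoelace: 740.7067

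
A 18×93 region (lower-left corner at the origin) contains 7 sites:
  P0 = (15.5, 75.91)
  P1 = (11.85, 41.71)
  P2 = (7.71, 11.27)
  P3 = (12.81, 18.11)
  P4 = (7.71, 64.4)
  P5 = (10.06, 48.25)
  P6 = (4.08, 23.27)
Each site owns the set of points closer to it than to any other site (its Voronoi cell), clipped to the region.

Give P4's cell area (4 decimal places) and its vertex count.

Area of P4's cell: 280.3741 (4 vertices)

1. box [0,18]×[0,93]: [(0, 0) (18, 0) (18, 93) (0, 93)]
2. ⊥bis P4·P0 via (11.605,70.155): [(0, 78.0093) (0, 0) (18, 0) (18, 65.8268)]  |A|=1294.5253
3. ⊥bis P4·P1 via (9.78,53.055): [(0, 78.0093) (0, 51.2705) (18, 54.5548) (18, 65.8268)]  |A|=342.097
4. ⊥bis P4·P2 via (7.71,37.835): [(0, 78.0093) (0, 51.2705) (18, 54.5548) (18, 65.8268)]  |A|=342.097
5. ⊥bis P4·P3 via (10.26,41.255): [(0, 78.0093) (0, 51.2705) (18, 54.5548) (18, 65.8268)]  |A|=342.097
6. ⊥bis P4·P5 via (8.885,56.325): [(0, 78.0093) (0, 55.0321) (18, 57.6513) (18, 65.8268)]  |A|=280.3741
7. ⊥bis P4·P6 via (5.895,43.835): [(0, 78.0093) (0, 55.0321) (18, 57.6513) (18, 65.8268)]  |A|=280.3741
8. canonical 4-gon: [(0, 78.0093) (0, 55.0321) (18, 57.6513) (18, 65.8268)]
9. shoelace: 280.3741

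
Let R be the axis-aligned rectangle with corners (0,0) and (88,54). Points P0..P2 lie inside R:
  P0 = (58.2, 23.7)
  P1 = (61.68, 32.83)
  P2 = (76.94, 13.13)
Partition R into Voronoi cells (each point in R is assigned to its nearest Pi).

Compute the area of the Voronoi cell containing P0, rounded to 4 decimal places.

Area of P0's cell: 2499.0390

1. box [0,88]×[0,54]: [(0, 0) (88, 0) (88, 54) (0, 54)]
2. ⊥bis P0·P1 via (59.94,28.265): [(0, 51.1118) (0, 0) (88, 0) (88, 17.5696)]  |A|=3021.9822
3. ⊥bis P0·P2 via (67.57,18.415): [(70.7926, 24.1284) (0, 51.1118) (0, 0) (57.1833, 0)]  |A|=2499.039
4. canonical 4-gon: [(70.7926, 24.1284) (0, 51.1118) (0, 0) (57.1833, 0)]
5. shoelace: 2499.039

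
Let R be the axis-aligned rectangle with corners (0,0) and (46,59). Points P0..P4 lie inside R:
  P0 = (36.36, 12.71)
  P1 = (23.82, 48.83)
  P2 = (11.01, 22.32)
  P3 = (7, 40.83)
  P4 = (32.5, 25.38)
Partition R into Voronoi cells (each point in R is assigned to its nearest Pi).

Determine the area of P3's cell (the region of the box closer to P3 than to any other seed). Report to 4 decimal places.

1. box [0,46]×[0,59]: [(0, 0) (46, 0) (46, 59) (0, 59)]
2. ⊥bis P3·P0 via (21.68,26.77): [(0, 4.134) (46, 52.1624) (46, 59) (0, 59)]  |A|=1419.1824
3. ⊥bis P3·P1 via (15.41,44.83): [(0, 4.134) (23.23, 28.3884) (8.6704, 59) (0, 59)]  |A|=769.9772
4. ⊥bis P3·P2 via (9.005,31.575): [(0, 29.6242) (20.5272, 34.0712) (8.6704, 59) (0, 59)]  |A|=409.5729
5. ⊥bis P3·P4 via (19.75,33.105): [(0, 29.6242) (20.3064, 34.0233) (20.4428, 34.2485) (8.6704, 59) (0, 59)]  |A|=409.5514
6. canonical 5-gon: [(0, 29.6242) (20.3064, 34.0233) (20.4428, 34.2485) (8.6704, 59) (0, 59)]
7. shoelace: 409.5514

Area of P3's cell: 409.5514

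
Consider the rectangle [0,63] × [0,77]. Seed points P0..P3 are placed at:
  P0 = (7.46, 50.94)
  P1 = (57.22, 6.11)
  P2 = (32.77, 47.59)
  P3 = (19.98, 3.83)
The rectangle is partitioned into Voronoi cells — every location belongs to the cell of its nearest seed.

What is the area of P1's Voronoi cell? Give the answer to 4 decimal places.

1. box [0,63]×[0,77]: [(0, 0) (63, 0) (63, 77) (0, 77)]
2. ⊥bis P1·P0 via (32.34,28.525): [(6.6411, 0) (63, 0) (63, 62.5567)]  |A|=1762.8128
3. ⊥bis P1·P2 via (44.995,26.85): [(14.7918, 9.047) (6.6411, 0) (63, 0) (63, 37.4629)]  |A|=1157.9485
4. ⊥bis P1·P3 via (38.6,4.97): [(37.5298, 22.4497) (38.9043, 0) (63, 0) (63, 37.4629)]  |A|=747.5642
5. canonical 4-gon: [(37.5298, 22.4497) (38.9043, 0) (63, 0) (63, 37.4629)]
6. shoelace: 747.5642

Area of P1's cell: 747.5642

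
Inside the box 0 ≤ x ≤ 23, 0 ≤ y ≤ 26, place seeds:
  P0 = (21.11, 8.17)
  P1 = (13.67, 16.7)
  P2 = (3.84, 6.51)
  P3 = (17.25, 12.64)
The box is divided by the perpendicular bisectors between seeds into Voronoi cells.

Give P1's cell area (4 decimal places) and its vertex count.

1. box [0,23]×[0,26]: [(0, 0) (23, 0) (23, 26) (0, 26)]
2. ⊥bis P1·P0 via (17.39,12.435): [(0, 0) (3.1332, 0) (23, 17.3281) (23, 26) (0, 26)]  |A|=425.8728
3. ⊥bis P1·P2 via (8.755,11.605): [(0, 20.0507) (12.4033, 8.0856) (23, 17.3281) (23, 26) (0, 26)]  |A|=288.8582
4. ⊥bis P1·P3 via (15.46,14.67): [(0, 20.0507) (10.297, 10.1174) (23, 21.3186) (23, 26) (0, 26)]  |A|=243.0136
5. canonical 5-gon: [(0, 20.0507) (10.297, 10.1174) (23, 21.3186) (23, 26) (0, 26)]
6. shoelace: 243.0136

Area of P1's cell: 243.0136 (5 vertices)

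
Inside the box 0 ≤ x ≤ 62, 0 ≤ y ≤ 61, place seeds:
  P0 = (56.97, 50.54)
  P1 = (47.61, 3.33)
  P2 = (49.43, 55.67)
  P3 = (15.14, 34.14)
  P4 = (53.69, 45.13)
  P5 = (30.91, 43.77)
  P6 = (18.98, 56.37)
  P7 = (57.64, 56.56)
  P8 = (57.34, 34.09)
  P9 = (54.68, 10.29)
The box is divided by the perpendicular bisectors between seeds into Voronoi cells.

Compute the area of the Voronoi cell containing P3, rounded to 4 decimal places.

Area of P3's cell: 1164.2008

1. box [0,62]×[0,61]: [(0, 0) (62, 0) (62, 61) (0, 61)]
2. ⊥bis P3·P0 via (36.055,42.34): [(0, 0) (52.655, 0) (28.7391, 61) (0, 61)]  |A|=2482.5187
3. ⊥bis P3·P1 via (31.375,18.735): [(0, 0) (13.5978, 0) (41.2354, 29.1267) (28.7391, 61) (0, 61)]  |A|=1913.7156
4. ⊥bis P3·P2 via (32.285,44.905): [(0, 0) (13.5978, 0) (41.2354, 29.1267) (39.6453, 33.1825) (22.1793, 61) (0, 61)]  |A|=1822.4767
5. ⊥bis P3·P4 via (34.415,39.635): [(0, 0) (13.5978, 0) (38.2944, 26.0272) (33.4346, 43.0742) (22.1793, 61) (0, 61)]  |A|=1785.1466
6. ⊥bis P3·P5 via (23.025,38.955): [(0, 0) (13.5978, 0) (33.8072, 21.2982) (9.5632, 61) (0, 61)]  |A|=1365.7604
7. ⊥bis P3·P6 via (17.06,45.255): [(0, 48.2019) (0, 0) (13.5978, 0) (33.8072, 21.2982) (19.4276, 44.846)]  |A|=1164.2008
8. ⊥bis P3·P7 via (36.39,45.35): [(0, 48.2019) (0, 0) (13.5978, 0) (33.8072, 21.2982) (19.4276, 44.846)]  |A|=1164.2008
9. ⊥bis P3·P8 via (36.24,34.115): [(0, 48.2019) (0, 0) (13.5978, 0) (33.8072, 21.2982) (19.4276, 44.846)]  |A|=1164.2008
10. ⊥bis P3·P9 via (34.91,22.215): [(0, 48.2019) (0, 0) (13.5978, 0) (33.8072, 21.2982) (19.4276, 44.846)]  |A|=1164.2008
11. canonical 5-gon: [(0, 48.2019) (0, 0) (13.5978, 0) (33.8072, 21.2982) (19.4276, 44.846)]
12. shoelace: 1164.2008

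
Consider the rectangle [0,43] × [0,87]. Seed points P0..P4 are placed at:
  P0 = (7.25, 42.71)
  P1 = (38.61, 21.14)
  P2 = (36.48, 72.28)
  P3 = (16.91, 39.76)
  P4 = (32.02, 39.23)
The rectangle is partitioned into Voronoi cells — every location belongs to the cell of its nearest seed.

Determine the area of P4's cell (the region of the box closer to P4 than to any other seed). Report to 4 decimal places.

1. box [0,43]×[0,87]: [(0, 0) (43, 0) (43, 87) (0, 87)]
2. ⊥bis P4·P0 via (19.635,40.97): [(13.879, 0) (43, 0) (43, 87) (26.1019, 87)]  |A|=2001.8312
3. ⊥bis P4·P1 via (35.315,30.185): [(17.1923, 23.5831) (43, 32.9846) (43, 87) (26.1019, 87)]  |A|=1232.8216
4. ⊥bis P4·P2 via (34.25,55.755): [(21.9455, 57.4155) (17.1923, 23.5831) (43, 32.9846) (43, 54.5742)]  |A|=641.505
5. ⊥bis P4·P3 via (24.465,39.495): [(25.0787, 56.9926) (23.9938, 26.0608) (43, 32.9846) (43, 54.5742)]  |A|=483.6493
6. canonical 4-gon: [(25.0787, 56.9926) (23.9938, 26.0608) (43, 32.9846) (43, 54.5742)]
7. shoelace: 483.6493

Area of P4's cell: 483.6493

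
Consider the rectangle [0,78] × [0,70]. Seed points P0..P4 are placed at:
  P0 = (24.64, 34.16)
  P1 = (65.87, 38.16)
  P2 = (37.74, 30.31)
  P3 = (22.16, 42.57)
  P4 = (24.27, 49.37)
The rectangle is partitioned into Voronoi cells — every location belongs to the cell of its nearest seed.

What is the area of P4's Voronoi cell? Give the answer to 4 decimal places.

1. box [0,78]×[0,70]: [(0, 0) (78, 0) (78, 70) (0, 70)]
2. ⊥bis P4·P0 via (24.455,41.765): [(0, 41.1701) (78, 43.0675) (78, 70) (0, 70)]  |A|=2174.7318
3. ⊥bis P4·P1 via (45.07,43.765): [(0, 41.1701) (44.6635, 42.2566) (52.1396, 70) (0, 70)]  |A|=1367.0871
4. ⊥bis P4·P2 via (31.005,39.84): [(0, 41.1701) (34.0595, 41.9986) (47.0721, 51.1949) (52.1396, 70) (0, 70)]  |A|=1320.0066
5. ⊥bis P4·P3 via (23.215,45.97): [(0, 53.1735) (34.6557, 42.42) (47.0721, 51.1949) (52.1396, 70) (0, 70)]  |A|=1105.085
6. canonical 5-gon: [(0, 53.1735) (34.6557, 42.42) (47.0721, 51.1949) (52.1396, 70) (0, 70)]
7. shoelace: 1105.085

Area of P4's cell: 1105.0850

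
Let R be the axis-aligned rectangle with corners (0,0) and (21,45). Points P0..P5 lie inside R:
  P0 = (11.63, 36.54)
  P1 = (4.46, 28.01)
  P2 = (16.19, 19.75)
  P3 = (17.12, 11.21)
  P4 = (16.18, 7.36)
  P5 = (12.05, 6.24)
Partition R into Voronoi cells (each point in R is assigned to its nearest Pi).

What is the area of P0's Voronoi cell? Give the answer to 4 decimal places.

1. box [0,21]×[0,45]: [(0, 0) (21, 0) (21, 45) (0, 45)]
2. ⊥bis P0·P1 via (8.045,32.275): [(0, 39.0373) (21, 21.3855) (21, 45) (0, 45)]  |A|=310.5602
3. ⊥bis P0·P2 via (13.91,28.145): [(0, 39.0373) (13.1908, 27.9497) (21, 30.0706) (21, 45) (0, 45)]  |A|=276.6484
4. ⊥bis P0·P3 via (14.375,23.875): [(0, 39.0373) (13.1908, 27.9497) (21, 30.0706) (21, 45) (0, 45)]  |A|=276.6484
5. ⊥bis P0·P4 via (13.905,21.95): [(0, 39.0373) (13.1908, 27.9497) (21, 30.0706) (21, 45) (0, 45)]  |A|=276.6484
6. ⊥bis P0·P5 via (11.84,21.39): [(0, 39.0373) (13.1908, 27.9497) (21, 30.0706) (21, 45) (0, 45)]  |A|=276.6484
7. canonical 5-gon: [(0, 39.0373) (13.1908, 27.9497) (21, 30.0706) (21, 45) (0, 45)]
8. shoelace: 276.6484

Area of P0's cell: 276.6484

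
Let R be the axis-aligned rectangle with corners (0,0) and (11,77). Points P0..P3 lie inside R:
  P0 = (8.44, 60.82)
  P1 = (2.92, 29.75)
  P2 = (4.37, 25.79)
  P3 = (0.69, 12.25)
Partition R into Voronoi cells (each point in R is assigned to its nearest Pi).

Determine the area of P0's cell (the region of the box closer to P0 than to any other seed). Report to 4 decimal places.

1. box [0,11]×[0,77]: [(0, 0) (11, 0) (11, 77) (0, 77)]
2. ⊥bis P0·P1 via (5.68,45.285): [(0, 46.2941) (11, 44.3398) (11, 77) (0, 77)]  |A|=348.5132
3. ⊥bis P0·P2 via (6.405,43.305): [(0, 46.2941) (11, 44.3398) (11, 77) (0, 77)]  |A|=348.5132
4. ⊥bis P0·P3 via (4.565,36.535): [(0, 46.2941) (11, 44.3398) (11, 77) (0, 77)]  |A|=348.5132
5. canonical 4-gon: [(0, 46.2941) (11, 44.3398) (11, 77) (0, 77)]
6. shoelace: 348.5132

Area of P0's cell: 348.5132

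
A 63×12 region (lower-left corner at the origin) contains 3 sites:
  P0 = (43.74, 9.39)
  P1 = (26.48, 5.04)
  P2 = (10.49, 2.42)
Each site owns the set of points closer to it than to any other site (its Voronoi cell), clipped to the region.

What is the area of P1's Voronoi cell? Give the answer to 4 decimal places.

Area of P1's cell: 207.6379

1. box [0,63]×[0,12]: [(0, 0) (63, 0) (63, 12) (0, 12)]
2. ⊥bis P1·P0 via (35.11,7.215): [(0, 0) (36.9284, 0) (33.904, 12) (0, 12)]  |A|=424.9946
3. ⊥bis P1·P2 via (18.485,3.73): [(19.0962, 0) (36.9284, 0) (33.904, 12) (17.1299, 12)]  |A|=207.6379
4. canonical 4-gon: [(19.0962, 0) (36.9284, 0) (33.904, 12) (17.1299, 12)]
5. shoelace: 207.6379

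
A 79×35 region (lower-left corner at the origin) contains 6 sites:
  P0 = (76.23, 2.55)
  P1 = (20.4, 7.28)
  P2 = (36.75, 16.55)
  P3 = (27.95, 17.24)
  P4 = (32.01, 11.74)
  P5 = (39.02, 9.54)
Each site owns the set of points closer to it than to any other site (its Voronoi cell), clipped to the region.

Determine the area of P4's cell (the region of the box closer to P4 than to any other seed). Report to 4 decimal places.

Area of P4's cell: 98.2830

1. box [0,79]×[0,35]: [(0, 0) (79, 0) (79, 35) (0, 35)]
2. ⊥bis P4·P0 via (54.12,7.145): [(0, 0) (52.6351, 0) (59.909, 35) (0, 35)]  |A|=1969.5208
3. ⊥bis P4·P1 via (26.205,9.51): [(29.8583, 0) (52.6351, 0) (59.909, 35) (16.413, 35)]  |A|=1159.7738
4. ⊥bis P4·P2 via (34.38,14.145): [(18.3599, 29.932) (29.8583, 0) (48.7339, 0)]  |A|=282.4924
5. ⊥bis P4·P3 via (29.98,14.49): [(32.2954, 16.1992) (25.5486, 11.2188) (29.8583, 0) (48.7339, 0)]  |A|=201.4631
6. ⊥bis P4·P5 via (35.515,10.64): [(36.0871, 12.4628) (32.2954, 16.1992) (25.5486, 11.2188) (29.8583, 0) (32.1758, 0)]  |A|=98.283
7. canonical 5-gon: [(36.0871, 12.4628) (32.2954, 16.1992) (25.5486, 11.2188) (29.8583, 0) (32.1758, 0)]
8. shoelace: 98.283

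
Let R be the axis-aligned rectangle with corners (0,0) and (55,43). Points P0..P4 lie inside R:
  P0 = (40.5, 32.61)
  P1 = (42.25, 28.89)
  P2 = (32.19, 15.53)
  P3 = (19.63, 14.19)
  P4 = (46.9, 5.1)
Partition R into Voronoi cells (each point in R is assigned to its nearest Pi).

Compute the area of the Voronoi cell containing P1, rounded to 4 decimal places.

1. box [0,55]×[0,43]: [(0, 0) (55, 0) (55, 43) (0, 43)]
2. ⊥bis P1·P0 via (41.375,30.75): [(0, 11.286) (0, 0) (55, 0) (55, 37.1596)]  |A|=1332.253
3. ⊥bis P1·P2 via (37.22,22.21): [(31.8373, 26.2632) (55, 8.8218) (55, 37.1596)]  |A|=328.1909
4. ⊥bis P1·P3 via (30.94,21.54): [(31.8373, 26.2632) (55, 8.8218) (55, 37.1596)]  |A|=328.1909
5. ⊥bis P1·P4 via (44.575,16.995): [(31.8373, 26.2632) (44.2342, 16.9284) (55, 19.0327) (55, 37.1596)]  |A|=273.2264
6. canonical 4-gon: [(31.8373, 26.2632) (44.2342, 16.9284) (55, 19.0327) (55, 37.1596)]
7. shoelace: 273.2264

Area of P1's cell: 273.2264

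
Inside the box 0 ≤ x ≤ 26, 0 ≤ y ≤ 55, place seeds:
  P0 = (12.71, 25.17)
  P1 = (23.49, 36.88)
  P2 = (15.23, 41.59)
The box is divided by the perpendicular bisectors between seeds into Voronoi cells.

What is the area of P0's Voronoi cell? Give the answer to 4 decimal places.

Area of P0's cell: 832.2848

1. box [0,26]×[0,55]: [(0, 0) (26, 0) (26, 55) (0, 55)]
2. ⊥bis P0·P1 via (18.1,31.025): [(0, 47.6875) (0, 0) (26, 0) (26, 23.7524)]  |A|=928.719
3. ⊥bis P0·P2 via (13.97,33.38): [(15.8563, 33.0905) (0, 35.524) (0, 0) (26, 0) (26, 23.7524)]  |A|=832.2848
4. canonical 5-gon: [(15.8563, 33.0905) (0, 35.524) (0, 0) (26, 0) (26, 23.7524)]
5. shoelace: 832.2848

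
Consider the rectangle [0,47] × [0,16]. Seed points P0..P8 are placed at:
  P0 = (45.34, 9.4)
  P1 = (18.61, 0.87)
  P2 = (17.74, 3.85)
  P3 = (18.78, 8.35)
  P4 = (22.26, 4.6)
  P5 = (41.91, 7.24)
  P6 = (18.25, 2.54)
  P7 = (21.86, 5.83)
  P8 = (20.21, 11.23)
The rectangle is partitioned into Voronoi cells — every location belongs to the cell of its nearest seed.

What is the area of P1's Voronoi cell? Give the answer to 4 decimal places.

Area of P1's cell: 14.2670

1. box [0,47]×[0,16]: [(0, 0) (47, 0) (47, 16) (0, 16)]
2. ⊥bis P1·P0 via (31.975,5.135): [(0, 0) (33.6137, 0) (28.5078, 16) (0, 16)]  |A|=496.9717
3. ⊥bis P1·P2 via (18.175,2.36): [(10.0913, 0) (33.6137, 0) (31.609, 6.282)]  |A|=73.8837
4. ⊥bis P1·P3 via (18.695,4.61): [(25.3628, 4.4585) (10.0913, 0) (33.6137, 0) (32.2408, 4.3021)]  |A|=67.1244
5. ⊥bis P1·P4 via (20.435,2.735): [(20.2108, 2.9544) (10.0913, 0) (23.2299, 0)]  |A|=19.4081
6. ⊥bis P1·P5 via (30.26,4.055): [(20.2108, 2.9544) (10.0913, 0) (23.2299, 0)]  |A|=19.4081
7. ⊥bis P1·P6 via (18.43,1.705): [(20.9356, 2.2451) (10.5207, 0) (23.2299, 0)]  |A|=14.267
8. ⊥bis P1·P7 via (20.235,3.35): [(20.9356, 2.2451) (10.5207, 0) (23.2299, 0)]  |A|=14.267
9. ⊥bis P1·P8 via (19.41,6.05): [(20.9356, 2.2451) (10.5207, 0) (23.2299, 0)]  |A|=14.267
10. canonical 3-gon: [(20.9356, 2.2451) (10.5207, 0) (23.2299, 0)]
11. shoelace: 14.267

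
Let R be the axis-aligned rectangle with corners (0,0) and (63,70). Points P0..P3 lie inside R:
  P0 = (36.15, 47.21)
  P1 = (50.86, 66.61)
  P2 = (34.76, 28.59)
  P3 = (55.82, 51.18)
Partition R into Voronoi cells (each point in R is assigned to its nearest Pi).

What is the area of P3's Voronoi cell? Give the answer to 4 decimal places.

Area of P3's cell: 468.5078

1. box [0,63]×[0,70]: [(0, 0) (63, 0) (63, 70) (0, 70)]
2. ⊥bis P3·P0 via (45.985,49.195): [(55.914, 0) (63, 0) (63, 70) (41.7859, 70)]  |A|=990.5014
3. ⊥bis P3·P1 via (53.34,58.895): [(44.5946, 56.0838) (55.914, 0) (63, 0) (63, 62.0002)]  |A|=769.2722
4. ⊥bis P3·P2 via (45.29,39.885): [(44.5946, 56.0838) (48.4606, 36.9291) (63, 23.3745) (63, 62.0002)]  |A|=468.5078
5. canonical 4-gon: [(44.5946, 56.0838) (48.4606, 36.9291) (63, 23.3745) (63, 62.0002)]
6. shoelace: 468.5078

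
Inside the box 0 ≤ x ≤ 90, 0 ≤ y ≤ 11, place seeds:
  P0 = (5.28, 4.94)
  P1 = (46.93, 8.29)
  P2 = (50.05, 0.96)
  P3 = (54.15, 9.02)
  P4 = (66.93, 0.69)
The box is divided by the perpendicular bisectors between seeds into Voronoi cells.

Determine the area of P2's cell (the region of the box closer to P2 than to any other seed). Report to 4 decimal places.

1. box [0,90]×[0,11]: [(0, 0) (90, 0) (90, 11) (0, 11)]
2. ⊥bis P2·P0 via (27.665,2.95): [(27.4027, 0) (90, 0) (90, 11) (28.3806, 11)]  |A|=683.1914
3. ⊥bis P2·P1 via (48.49,4.625): [(37.6242, 0) (90, 0) (90, 11) (63.4672, 11)]  |A|=433.9974
4. ⊥bis P2·P3 via (52.1,4.99): [(50.8461, 5.6279) (37.6242, 0) (61.9096, 0)]  |A|=68.3374
5. ⊥bis P2·P4 via (58.49,0.825): [(58.5045, 1.7321) (50.8461, 5.6279) (37.6242, 0) (58.4768, 0)]  |A|=65.3643
6. canonical 4-gon: [(58.5045, 1.7321) (50.8461, 5.6279) (37.6242, 0) (58.4768, 0)]
7. shoelace: 65.3643

Area of P2's cell: 65.3643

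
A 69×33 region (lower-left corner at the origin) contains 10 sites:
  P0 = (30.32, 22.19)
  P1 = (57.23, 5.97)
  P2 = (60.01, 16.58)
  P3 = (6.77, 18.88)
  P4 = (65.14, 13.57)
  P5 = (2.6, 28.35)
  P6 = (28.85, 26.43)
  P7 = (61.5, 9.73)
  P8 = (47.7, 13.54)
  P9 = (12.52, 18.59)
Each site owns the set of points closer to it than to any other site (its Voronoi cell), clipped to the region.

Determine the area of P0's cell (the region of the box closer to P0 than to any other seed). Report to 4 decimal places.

Area of P0's cell: 338.4730

1. box [0,69]×[0,33]: [(0, 0) (69, 0) (69, 33) (0, 33)]
2. ⊥bis P0·P1 via (43.775,14.08): [(0, 0) (35.2883, 0) (55.179, 33) (0, 33)]  |A|=1492.7106
3. ⊥bis P0·P2 via (45.165,19.385): [(0, 0) (35.2883, 0) (44.3396, 15.0167) (47.7376, 33) (0, 33)]  |A|=1425.7998
4. ⊥bis P0·P3 via (18.545,20.535): [(21.4312, 0) (35.2883, 0) (44.3396, 15.0167) (47.7376, 33) (16.793, 33)]  |A|=795.0996
5. ⊥bis P0·P4 via (47.73,17.88): [(21.4312, 0) (35.2883, 0) (44.3396, 15.0167) (47.7376, 33) (16.793, 33)]  |A|=795.0996
6. ⊥bis P0·P5 via (16.46,25.27): [(17.3295, 29.1829) (21.4312, 0) (35.2883, 0) (44.3396, 15.0167) (47.7376, 33) (18.1778, 33)]  |A|=792.4567
7. ⊥bis P0·P6 via (29.585,24.31): [(18.552, 20.4849) (21.4312, 0) (35.2883, 0) (44.3396, 15.0167) (47.253, 30.4355)]  |A|=567.0709
8. ⊥bis P0·P7 via (45.91,15.96): [(18.552, 20.4849) (21.4312, 0) (35.2883, 0) (44.3396, 15.0167) (47.253, 30.4355)]  |A|=567.0709
9. ⊥bis P0·P8 via (39.01,17.865): [(44.852, 29.603) (18.552, 20.4849) (21.4312, 0) (30.1186, 0)]  |A|=411.0889
10. ⊥bis P0·P9 via (21.42,20.39): [(44.852, 29.603) (21.2141, 21.4078) (25.5438, 0) (30.1186, 0)]  |A|=338.473
11. canonical 4-gon: [(44.852, 29.603) (21.2141, 21.4078) (25.5438, 0) (30.1186, 0)]
12. shoelace: 338.473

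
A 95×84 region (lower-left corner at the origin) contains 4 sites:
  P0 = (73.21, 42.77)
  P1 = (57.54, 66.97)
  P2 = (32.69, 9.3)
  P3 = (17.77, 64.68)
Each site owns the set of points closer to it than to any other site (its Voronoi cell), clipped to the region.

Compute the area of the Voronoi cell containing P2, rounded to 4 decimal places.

Area of P2's cell: 2140.3564

1. box [0,95]×[0,84]: [(0, 0) (95, 0) (95, 84) (0, 84)]
2. ⊥bis P2·P0 via (52.95,26.035): [(0, 0) (74.4552, 0) (5.0702, 84) (0, 84)]  |A|=3340.0686
3. ⊥bis P2·P1 via (45.115,38.135): [(0, 57.5751) (0, 0) (74.4552, 0) (41.7617, 39.5799)]  |A|=2675.6829
4. ⊥bis P2·P3 via (25.23,36.99): [(39.1002, 40.7268) (0, 30.1928) (0, 0) (74.4552, 0) (41.7617, 39.5799)]  |A|=2140.3564
5. canonical 5-gon: [(39.1002, 40.7268) (0, 30.1928) (0, 0) (74.4552, 0) (41.7617, 39.5799)]
6. shoelace: 2140.3564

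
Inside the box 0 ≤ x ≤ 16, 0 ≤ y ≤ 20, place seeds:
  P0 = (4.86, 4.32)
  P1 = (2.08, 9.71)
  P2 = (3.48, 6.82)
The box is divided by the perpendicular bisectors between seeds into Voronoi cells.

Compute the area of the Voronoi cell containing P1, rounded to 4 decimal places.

Area of P1's cell: 147.3005

1. box [0,16]×[0,20]: [(0, 0) (16, 0) (16, 20) (0, 20)]
2. ⊥bis P1·P0 via (3.47,7.015): [(0, 5.2253) (16, 13.4776) (16, 20) (0, 20)]  |A|=170.377
3. ⊥bis P1·P2 via (2.78,8.265): [(0, 6.9183) (16, 14.6692) (16, 20) (0, 20)]  |A|=147.3005
4. canonical 4-gon: [(0, 6.9183) (16, 14.6692) (16, 20) (0, 20)]
5. shoelace: 147.3005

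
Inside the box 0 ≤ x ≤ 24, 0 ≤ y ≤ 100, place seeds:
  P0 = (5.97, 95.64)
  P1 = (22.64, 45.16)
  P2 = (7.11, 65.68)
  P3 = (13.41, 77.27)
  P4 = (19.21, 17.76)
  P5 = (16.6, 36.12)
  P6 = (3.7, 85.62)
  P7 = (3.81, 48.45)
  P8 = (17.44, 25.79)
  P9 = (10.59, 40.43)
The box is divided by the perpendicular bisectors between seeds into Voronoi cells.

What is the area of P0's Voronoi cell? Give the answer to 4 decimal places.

1. box [0,24]×[0,100]: [(0, 0) (24, 0) (24, 100) (0, 100)]
2. ⊥bis P0·P1 via (14.305,70.4): [(0, 65.6761) (24, 73.6016) (24, 100) (0, 100)]  |A|=728.6683
3. ⊥bis P0·P2 via (6.54,80.66): [(0, 80.4111) (24, 81.3244) (24, 100) (0, 100)]  |A|=459.1738
4. ⊥bis P0·P3 via (9.69,86.455): [(0, 82.5305) (24, 92.2507) (24, 100) (0, 100)]  |A|=302.6263
5. ⊥bis P0·P4 via (12.59,56.7): [(0, 82.5305) (24, 92.2507) (24, 100) (0, 100)]  |A|=302.6263
6. ⊥bis P0·P5 via (11.285,65.88): [(0, 82.5305) (24, 92.2507) (24, 100) (0, 100)]  |A|=302.6263
7. ⊥bis P0·P6 via (4.835,90.63): [(0, 91.7254) (14.5591, 88.427) (24, 92.2507) (24, 100) (0, 100)]  |A|=235.6917
8. ⊥bis P0·P7 via (4.89,72.045): [(0, 91.7254) (14.5591, 88.427) (24, 92.2507) (24, 100) (0, 100)]  |A|=235.6917
9. ⊥bis P0·P8 via (11.705,60.715): [(0, 91.7254) (14.5591, 88.427) (24, 92.2507) (24, 100) (0, 100)]  |A|=235.6917
10. ⊥bis P0·P9 via (8.28,68.035): [(0, 91.7254) (14.5591, 88.427) (24, 92.2507) (24, 100) (0, 100)]  |A|=235.6917
11. canonical 5-gon: [(0, 91.7254) (14.5591, 88.427) (24, 92.2507) (24, 100) (0, 100)]
12. shoelace: 235.6917

Area of P0's cell: 235.6917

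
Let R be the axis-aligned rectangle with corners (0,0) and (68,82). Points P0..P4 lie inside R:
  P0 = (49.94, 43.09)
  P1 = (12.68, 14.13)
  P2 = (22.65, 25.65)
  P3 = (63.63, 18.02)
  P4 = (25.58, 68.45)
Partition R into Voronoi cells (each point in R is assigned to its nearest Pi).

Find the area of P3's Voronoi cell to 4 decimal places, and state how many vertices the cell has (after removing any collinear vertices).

Area of P3's cell: 787.1403 (5 vertices)

1. box [0,68]×[0,82]: [(0, 0) (68, 0) (68, 82) (0, 82)]
2. ⊥bis P3·P0 via (56.785,30.555): [(0.8307, 0) (68, 0) (68, 36.6792)]  |A|=1231.8569
3. ⊥bis P3·P1 via (38.155,16.075): [(37.8393, 20.2093) (39.3823, 0) (68, 0) (68, 36.6792)]  |A|=842.3062
4. ⊥bis P3·P2 via (43.14,21.835): [(43.403, 23.2475) (39.2928, 1.1722) (39.3823, 0) (68, 0) (68, 36.6792)]  |A|=787.1403
5. ⊥bis P3·P4 via (44.605,43.235): [(43.403, 23.2475) (39.2928, 1.1722) (39.3823, 0) (68, 0) (68, 36.6792)]  |A|=787.1403
6. canonical 5-gon: [(43.403, 23.2475) (39.2928, 1.1722) (39.3823, 0) (68, 0) (68, 36.6792)]
7. shoelace: 787.1403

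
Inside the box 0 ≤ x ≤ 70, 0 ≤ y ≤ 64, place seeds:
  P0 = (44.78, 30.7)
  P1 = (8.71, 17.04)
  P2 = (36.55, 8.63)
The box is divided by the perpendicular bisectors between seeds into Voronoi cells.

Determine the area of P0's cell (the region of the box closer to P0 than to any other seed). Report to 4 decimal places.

Area of P0's cell: 2346.7569

1. box [0,70]×[0,64]: [(0, 0) (70, 0) (70, 64) (0, 64)]
2. ⊥bis P0·P1 via (26.745,23.87): [(35.7848, 0) (70, 0) (70, 64) (11.5474, 64)]  |A|=2965.3694
3. ⊥bis P0·P2 via (40.665,19.665): [(26.3103, 25.0179) (70, 8.7258) (70, 64) (11.5474, 64)]  |A|=2346.7569
4. canonical 4-gon: [(26.3103, 25.0179) (70, 8.7258) (70, 64) (11.5474, 64)]
5. shoelace: 2346.7569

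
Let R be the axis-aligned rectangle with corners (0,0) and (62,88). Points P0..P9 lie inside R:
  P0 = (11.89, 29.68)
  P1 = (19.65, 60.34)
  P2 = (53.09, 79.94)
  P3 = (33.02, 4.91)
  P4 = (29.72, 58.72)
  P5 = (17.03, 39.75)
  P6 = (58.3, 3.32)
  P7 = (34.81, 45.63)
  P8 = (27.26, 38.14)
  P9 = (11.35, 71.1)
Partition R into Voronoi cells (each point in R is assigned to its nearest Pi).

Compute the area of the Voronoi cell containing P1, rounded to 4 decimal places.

Area of P1's cell: 315.8091

1. box [0,62]×[0,88]: [(0, 0) (62, 0) (62, 88) (0, 88)]
2. ⊥bis P1·P0 via (15.77,45.01): [(0, 49.0014) (62, 33.3093) (62, 88) (0, 88)]  |A|=2904.3708
3. ⊥bis P1·P2 via (36.37,70.14): [(0, 49.0014) (57.2532, 34.5107) (25.9018, 88) (0, 88)]  |A|=1809.1345
4. ⊥bis P1·P3 via (26.335,32.625): [(0, 49.0014) (45.9808, 37.3637) (54.3919, 39.3925) (25.9018, 88) (0, 88)]  |A|=1785.7015
5. ⊥bis P1·P4 via (24.685,59.53): [(0, 49.0014) (22.0917, 43.41) (28.5408, 83.4976) (25.9018, 88) (0, 88)]  |A|=1075.6671
6. ⊥bis P1·P5 via (18.34,50.045): [(0, 52.3787) (23.0624, 49.4441) (28.5408, 83.4976) (25.9018, 88) (0, 88)]  |A|=967.3567
7. ⊥bis P1·P6 via (38.975,31.83): [(0, 52.3787) (23.0624, 49.4441) (28.5408, 83.4976) (25.9018, 88) (0, 88)]  |A|=967.3567
8. ⊥bis P1·P7 via (27.23,52.985): [(0, 52.3787) (23.0624, 49.4441) (28.5408, 83.4976) (25.9018, 88) (0, 88)]  |A|=967.3567
9. ⊥bis P1·P8 via (23.455,49.24): [(0, 52.3787) (23.0624, 49.4441) (28.5408, 83.4976) (25.9018, 88) (0, 88)]  |A|=967.3567
10. ⊥bis P1·P9 via (15.5,65.72): [(0, 53.7637) (0, 52.3787) (23.0624, 49.4441) (27.1232, 74.6858)]  |A|=315.8091
11. canonical 4-gon: [(0, 53.7637) (0, 52.3787) (23.0624, 49.4441) (27.1232, 74.6858)]
12. shoelace: 315.8091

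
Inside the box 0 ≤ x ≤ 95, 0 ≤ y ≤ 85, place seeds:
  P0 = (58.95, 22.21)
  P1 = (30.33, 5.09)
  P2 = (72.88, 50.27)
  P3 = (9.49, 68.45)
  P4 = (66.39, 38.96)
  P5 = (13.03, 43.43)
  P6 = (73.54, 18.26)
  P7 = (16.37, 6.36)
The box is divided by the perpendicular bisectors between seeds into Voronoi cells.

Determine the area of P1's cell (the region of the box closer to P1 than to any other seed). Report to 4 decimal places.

1. box [0,95]×[0,85]: [(0, 0) (95, 0) (95, 85) (0, 85)]
2. ⊥bis P1·P0 via (44.64,13.65): [(0, 0) (52.8052, 0) (1.9596, 85) (0, 85)]  |A|=2327.5055
3. ⊥bis P1·P2 via (51.605,27.68): [(0, 76.281) (0, 0) (52.8052, 0) (16.4328, 60.8047)]  |A|=2232.1596
4. ⊥bis P1·P3 via (19.91,36.77): [(0, 30.2213) (0, 0) (52.8052, 0) (29.018, 39.7657)]  |A|=1488.4003
5. ⊥bis P1·P4 via (48.36,22.025): [(0, 30.2213) (0, 0) (52.8052, 0) (29.018, 39.7657)]  |A|=1488.4003
6. ⊥bis P1·P5 via (21.68,24.26): [(0, 14.4774) (0, 0) (52.8052, 0) (34.7622, 30.163)]  |A|=1048.0157
7. ⊥bis P1·P6 via (51.935,11.675): [(0, 14.4774) (0, 0) (52.8052, 0) (34.7622, 30.163)]  |A|=1048.0157
8. ⊥bis P1·P7 via (23.35,5.725): [(25.1799, 25.8392) (22.8292, 0) (52.8052, 0) (34.7622, 30.163)]  |A|=570.8016
9. canonical 4-gon: [(25.1799, 25.8392) (22.8292, 0) (52.8052, 0) (34.7622, 30.163)]
10. shoelace: 570.8016

Area of P1's cell: 570.8016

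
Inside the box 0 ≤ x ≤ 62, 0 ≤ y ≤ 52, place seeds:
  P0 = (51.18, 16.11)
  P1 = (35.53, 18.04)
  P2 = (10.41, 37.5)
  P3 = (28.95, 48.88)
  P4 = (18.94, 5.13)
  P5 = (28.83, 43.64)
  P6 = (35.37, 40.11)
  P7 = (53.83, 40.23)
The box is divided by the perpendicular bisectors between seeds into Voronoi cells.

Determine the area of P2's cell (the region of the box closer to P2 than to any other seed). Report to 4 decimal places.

1. box [0,62]×[0,52]: [(0, 0) (62, 0) (62, 52) (0, 52)]
2. ⊥bis P2·P0 via (30.795,26.805): [(0, 0) (16.7317, 0) (44.0136, 52) (0, 52)]  |A|=1579.3781
3. ⊥bis P2·P1 via (22.97,27.77): [(0, 0) (1.4571, 0) (41.7405, 52) (0, 52)]  |A|=1123.1383
4. ⊥bis P2·P3 via (19.68,43.19): [(0, 0) (1.4571, 0) (26.4152, 32.2172) (14.2724, 52) (0, 52)]  |A|=851.4398
5. ⊥bis P2·P4 via (14.675,21.315): [(0, 17.4479) (18.8145, 22.4058) (26.4152, 32.2172) (14.2724, 52) (0, 52)]  |A|=670.9796
6. ⊥bis P2·P5 via (19.62,40.57): [(0, 17.4479) (18.8145, 22.4058) (23.6109, 28.5973) (17.6374, 46.5177) (14.2724, 52) (0, 52)]  |A|=635.041
7. ⊥bis P2·P6 via (22.89,38.805): [(0, 17.4479) (18.8145, 22.4058) (23.6109, 28.5973) (17.6374, 46.5177) (14.2724, 52) (0, 52)]  |A|=635.041
8. ⊥bis P2·P7 via (32.12,38.865): [(0, 17.4479) (18.8145, 22.4058) (23.6109, 28.5973) (17.6374, 46.5177) (14.2724, 52) (0, 52)]  |A|=635.041
9. canonical 6-gon: [(0, 17.4479) (18.8145, 22.4058) (23.6109, 28.5973) (17.6374, 46.5177) (14.2724, 52) (0, 52)]
10. shoelace: 635.041

Area of P2's cell: 635.0410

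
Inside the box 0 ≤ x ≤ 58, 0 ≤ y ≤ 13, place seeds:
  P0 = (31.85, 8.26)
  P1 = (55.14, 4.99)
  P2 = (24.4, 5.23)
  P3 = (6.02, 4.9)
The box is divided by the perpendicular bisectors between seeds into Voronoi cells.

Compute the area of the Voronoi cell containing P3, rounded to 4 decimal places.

Area of P3's cell: 197.3951

1. box [0,58]×[0,13]: [(0, 0) (58, 0) (58, 13) (0, 13)]
2. ⊥bis P3·P0 via (18.935,6.58): [(0, 0) (19.7909, 0) (18.0999, 13) (0, 13)]  |A|=246.2903
3. ⊥bis P3·P1 via (30.58,4.945): [(0, 0) (19.7909, 0) (18.0999, 13) (0, 13)]  |A|=246.2903
4. ⊥bis P3·P2 via (15.21,5.065): [(0, 0) (15.3009, 0) (15.0675, 13) (0, 13)]  |A|=197.3951
5. canonical 4-gon: [(0, 0) (15.3009, 0) (15.0675, 13) (0, 13)]
6. shoelace: 197.3951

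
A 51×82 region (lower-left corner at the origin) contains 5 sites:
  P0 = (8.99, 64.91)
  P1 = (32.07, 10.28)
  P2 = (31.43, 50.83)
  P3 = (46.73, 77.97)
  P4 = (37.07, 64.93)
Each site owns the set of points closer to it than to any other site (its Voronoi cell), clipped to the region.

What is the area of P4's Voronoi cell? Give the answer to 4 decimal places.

Area of P4's cell: 503.8716

1. box [0,51]×[0,82]: [(0, 0) (51, 0) (51, 82) (0, 82)]
2. ⊥bis P4·P0 via (23.03,64.92): [(23.0762, 0) (51, 0) (51, 82) (23.0178, 82)]  |A|=2292.143
3. ⊥bis P4·P1 via (34.57,37.605): [(23.0487, 38.6591) (51, 36.1018) (51, 82) (23.0178, 82)]  |A|=1247.8432
4. ⊥bis P4·P2 via (34.25,57.88): [(23.0318, 62.3673) (51, 51.18) (51, 82) (23.0178, 82)]  |A|=705.6728
5. ⊥bis P4·P3 via (41.9,71.45): [(23.0318, 62.3673) (51, 51.18) (51, 64.7087) (27.6586, 82) (23.0178, 82)]  |A|=503.8716
6. canonical 5-gon: [(23.0318, 62.3673) (51, 51.18) (51, 64.7087) (27.6586, 82) (23.0178, 82)]
7. shoelace: 503.8716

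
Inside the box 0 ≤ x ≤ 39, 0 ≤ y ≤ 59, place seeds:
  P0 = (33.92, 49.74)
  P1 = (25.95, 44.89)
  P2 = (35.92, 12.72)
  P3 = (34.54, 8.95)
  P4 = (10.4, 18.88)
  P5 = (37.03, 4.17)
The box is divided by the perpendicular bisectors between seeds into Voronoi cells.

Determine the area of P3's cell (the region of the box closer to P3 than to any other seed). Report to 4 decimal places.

Area of P3's cell: 180.5848

1. box [0,39]×[0,59]: [(0, 0) (39, 0) (39, 59) (0, 59)]
2. ⊥bis P3·P0 via (34.23,29.345): [(0, 28.8247) (0, 0) (39, 0) (39, 29.4175)]  |A|=1135.7232
3. ⊥bis P3·P1 via (30.245,26.92): [(0, 19.6912) (0, 0) (39, 0) (39, 29.0125)]  |A|=949.7219
4. ⊥bis P3·P2 via (35.23,10.835): [(6.6766, 21.2869) (0, 19.6912) (0, 0) (39, 0) (39, 9.455)]  |A|=633.6386
5. ⊥bis P3·P4 via (22.47,13.915): [(23.0387, 15.2976) (16.7461, 0) (39, 0) (39, 9.455)]  |A|=245.6727
6. ⊥bis P3·P5 via (35.785,6.56): [(23.0387, 15.2976) (16.7461, 0) (23.1919, 0) (39, 8.2348) (39, 9.455)]  |A|=180.5848
7. canonical 5-gon: [(23.0387, 15.2976) (16.7461, 0) (23.1919, 0) (39, 8.2348) (39, 9.455)]
8. shoelace: 180.5848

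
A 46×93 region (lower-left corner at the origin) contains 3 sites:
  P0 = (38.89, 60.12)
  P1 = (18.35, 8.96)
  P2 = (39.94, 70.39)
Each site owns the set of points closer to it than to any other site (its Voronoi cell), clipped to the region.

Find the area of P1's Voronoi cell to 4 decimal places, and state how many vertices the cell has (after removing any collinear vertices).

Area of P1's cell: 1692.6320 (4 vertices)

1. box [0,46]×[0,93]: [(0, 0) (46, 0) (46, 93) (0, 93)]
2. ⊥bis P1·P0 via (28.62,34.54): [(0, 46.0305) (0, 0) (46, 0) (46, 27.5622)]  |A|=1692.632
3. ⊥bis P1·P2 via (29.145,39.675): [(0, 46.0305) (0, 0) (46, 0) (46, 27.5622)]  |A|=1692.632
4. canonical 4-gon: [(0, 46.0305) (0, 0) (46, 0) (46, 27.5622)]
5. shoelace: 1692.632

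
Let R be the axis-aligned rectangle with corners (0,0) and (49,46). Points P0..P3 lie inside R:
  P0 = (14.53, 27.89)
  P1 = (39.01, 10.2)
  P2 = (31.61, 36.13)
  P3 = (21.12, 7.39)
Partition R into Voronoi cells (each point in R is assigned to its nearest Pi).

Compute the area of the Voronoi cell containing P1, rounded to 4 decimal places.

Area of P1's cell: 467.8141

1. box [0,49]×[0,46]: [(0, 0) (49, 0) (49, 46) (0, 46)]
2. ⊥bis P1·P0 via (26.77,19.045): [(13.0075, 0) (49, 0) (49, 46) (46.2485, 46)]  |A|=891.1118
3. ⊥bis P1·P2 via (35.31,23.165): [(28.302, 21.165) (13.0075, 0) (49, 0) (49, 27.0719)]  |A|=661.0583
4. ⊥bis P1·P3 via (30.065,8.795): [(28.302, 21.165) (28.1542, 20.9604) (31.4464, 0) (49, 0) (49, 27.0719)]  |A|=467.8141
5. canonical 5-gon: [(28.302, 21.165) (28.1542, 20.9604) (31.4464, 0) (49, 0) (49, 27.0719)]
6. shoelace: 467.8141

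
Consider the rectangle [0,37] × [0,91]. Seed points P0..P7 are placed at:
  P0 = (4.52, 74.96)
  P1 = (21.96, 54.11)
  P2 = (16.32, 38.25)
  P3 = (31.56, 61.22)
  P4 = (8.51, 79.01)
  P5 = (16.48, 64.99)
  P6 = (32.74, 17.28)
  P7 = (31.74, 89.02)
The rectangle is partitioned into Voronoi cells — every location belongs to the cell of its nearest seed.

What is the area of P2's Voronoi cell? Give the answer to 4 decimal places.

Area of P2's cell: 862.1759

1. box [0,37]×[0,91]: [(0, 0) (37, 0) (37, 91) (0, 91)]
2. ⊥bis P2·P0 via (10.42,56.605): [(0, 53.2556) (0, 0) (37, 0) (37, 65.1488)]  |A|=2190.4822
3. ⊥bis P2·P1 via (19.14,46.18): [(0, 52.9864) (0, 0) (37, 0) (37, 39.8288)]  |A|=1717.0809
4. ⊥bis P2·P3 via (23.94,49.735): [(0, 52.9864) (0, 0) (37, 0) (37, 39.8288)]  |A|=1717.0809
5. ⊥bis P2·P4 via (12.415,58.63): [(0, 52.9864) (0, 0) (37, 0) (37, 39.8288)]  |A|=1717.0809
6. ⊥bis P2·P5 via (16.4,51.62): [(3.6275, 51.6964) (0, 51.7181) (0, 0) (37, 0) (37, 39.8288)]  |A|=1714.7805
7. ⊥bis P2·P6 via (24.53,27.765): [(3.6275, 51.6964) (0, 51.7181) (0, 8.5574) (37, 37.5293) (37, 39.8288)]  |A|=862.1759
8. ⊥bis P2·P7 via (24.03,63.635): [(3.6275, 51.6964) (0, 51.7181) (0, 8.5574) (37, 37.5293) (37, 39.8288)]  |A|=862.1759
9. canonical 5-gon: [(3.6275, 51.6964) (0, 51.7181) (0, 8.5574) (37, 37.5293) (37, 39.8288)]
10. shoelace: 862.1759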